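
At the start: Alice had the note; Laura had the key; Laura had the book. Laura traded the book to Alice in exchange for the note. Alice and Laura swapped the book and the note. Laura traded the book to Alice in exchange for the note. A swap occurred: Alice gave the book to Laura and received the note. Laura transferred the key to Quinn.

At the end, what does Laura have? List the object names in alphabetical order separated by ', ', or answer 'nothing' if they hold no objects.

Answer: book

Derivation:
Tracking all object holders:
Start: note:Alice, key:Laura, book:Laura
Event 1 (swap book<->note: now book:Alice, note:Laura). State: note:Laura, key:Laura, book:Alice
Event 2 (swap book<->note: now book:Laura, note:Alice). State: note:Alice, key:Laura, book:Laura
Event 3 (swap book<->note: now book:Alice, note:Laura). State: note:Laura, key:Laura, book:Alice
Event 4 (swap book<->note: now book:Laura, note:Alice). State: note:Alice, key:Laura, book:Laura
Event 5 (give key: Laura -> Quinn). State: note:Alice, key:Quinn, book:Laura

Final state: note:Alice, key:Quinn, book:Laura
Laura holds: book.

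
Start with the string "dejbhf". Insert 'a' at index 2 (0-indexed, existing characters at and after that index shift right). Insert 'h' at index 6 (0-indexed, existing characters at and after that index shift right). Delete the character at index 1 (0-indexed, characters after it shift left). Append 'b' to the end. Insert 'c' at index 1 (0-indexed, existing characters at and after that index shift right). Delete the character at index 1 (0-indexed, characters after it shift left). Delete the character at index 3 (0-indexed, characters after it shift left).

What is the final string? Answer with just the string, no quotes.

Applying each edit step by step:
Start: "dejbhf"
Op 1 (insert 'a' at idx 2): "dejbhf" -> "deajbhf"
Op 2 (insert 'h' at idx 6): "deajbhf" -> "deajbhhf"
Op 3 (delete idx 1 = 'e'): "deajbhhf" -> "dajbhhf"
Op 4 (append 'b'): "dajbhhf" -> "dajbhhfb"
Op 5 (insert 'c' at idx 1): "dajbhhfb" -> "dcajbhhfb"
Op 6 (delete idx 1 = 'c'): "dcajbhhfb" -> "dajbhhfb"
Op 7 (delete idx 3 = 'b'): "dajbhhfb" -> "dajhhfb"

Answer: dajhhfb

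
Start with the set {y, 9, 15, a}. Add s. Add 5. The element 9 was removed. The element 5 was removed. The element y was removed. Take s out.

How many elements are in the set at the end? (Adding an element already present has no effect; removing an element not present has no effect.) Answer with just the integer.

Tracking the set through each operation:
Start: {15, 9, a, y}
Event 1 (add s): added. Set: {15, 9, a, s, y}
Event 2 (add 5): added. Set: {15, 5, 9, a, s, y}
Event 3 (remove 9): removed. Set: {15, 5, a, s, y}
Event 4 (remove 5): removed. Set: {15, a, s, y}
Event 5 (remove y): removed. Set: {15, a, s}
Event 6 (remove s): removed. Set: {15, a}

Final set: {15, a} (size 2)

Answer: 2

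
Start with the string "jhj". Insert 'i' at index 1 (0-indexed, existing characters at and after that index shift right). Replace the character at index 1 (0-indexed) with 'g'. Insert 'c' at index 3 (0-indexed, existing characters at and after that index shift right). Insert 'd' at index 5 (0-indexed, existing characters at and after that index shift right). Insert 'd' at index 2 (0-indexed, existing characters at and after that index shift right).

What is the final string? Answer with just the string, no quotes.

Answer: jgdhcjd

Derivation:
Applying each edit step by step:
Start: "jhj"
Op 1 (insert 'i' at idx 1): "jhj" -> "jihj"
Op 2 (replace idx 1: 'i' -> 'g'): "jihj" -> "jghj"
Op 3 (insert 'c' at idx 3): "jghj" -> "jghcj"
Op 4 (insert 'd' at idx 5): "jghcj" -> "jghcjd"
Op 5 (insert 'd' at idx 2): "jghcjd" -> "jgdhcjd"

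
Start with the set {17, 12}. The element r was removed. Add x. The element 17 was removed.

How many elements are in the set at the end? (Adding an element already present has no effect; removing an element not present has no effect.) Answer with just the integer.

Answer: 2

Derivation:
Tracking the set through each operation:
Start: {12, 17}
Event 1 (remove r): not present, no change. Set: {12, 17}
Event 2 (add x): added. Set: {12, 17, x}
Event 3 (remove 17): removed. Set: {12, x}

Final set: {12, x} (size 2)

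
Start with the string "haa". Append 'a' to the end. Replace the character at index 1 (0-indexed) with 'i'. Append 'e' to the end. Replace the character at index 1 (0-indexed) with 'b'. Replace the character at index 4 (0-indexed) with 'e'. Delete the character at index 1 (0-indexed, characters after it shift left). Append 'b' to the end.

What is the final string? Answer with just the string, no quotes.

Applying each edit step by step:
Start: "haa"
Op 1 (append 'a'): "haa" -> "haaa"
Op 2 (replace idx 1: 'a' -> 'i'): "haaa" -> "hiaa"
Op 3 (append 'e'): "hiaa" -> "hiaae"
Op 4 (replace idx 1: 'i' -> 'b'): "hiaae" -> "hbaae"
Op 5 (replace idx 4: 'e' -> 'e'): "hbaae" -> "hbaae"
Op 6 (delete idx 1 = 'b'): "hbaae" -> "haae"
Op 7 (append 'b'): "haae" -> "haaeb"

Answer: haaeb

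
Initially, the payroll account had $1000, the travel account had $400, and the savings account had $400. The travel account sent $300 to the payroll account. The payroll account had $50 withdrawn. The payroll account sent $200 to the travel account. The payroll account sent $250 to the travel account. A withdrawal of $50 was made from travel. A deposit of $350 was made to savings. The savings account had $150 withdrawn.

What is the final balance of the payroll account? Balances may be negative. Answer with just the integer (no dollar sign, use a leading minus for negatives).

Answer: 800

Derivation:
Tracking account balances step by step:
Start: payroll=1000, travel=400, savings=400
Event 1 (transfer 300 travel -> payroll): travel: 400 - 300 = 100, payroll: 1000 + 300 = 1300. Balances: payroll=1300, travel=100, savings=400
Event 2 (withdraw 50 from payroll): payroll: 1300 - 50 = 1250. Balances: payroll=1250, travel=100, savings=400
Event 3 (transfer 200 payroll -> travel): payroll: 1250 - 200 = 1050, travel: 100 + 200 = 300. Balances: payroll=1050, travel=300, savings=400
Event 4 (transfer 250 payroll -> travel): payroll: 1050 - 250 = 800, travel: 300 + 250 = 550. Balances: payroll=800, travel=550, savings=400
Event 5 (withdraw 50 from travel): travel: 550 - 50 = 500. Balances: payroll=800, travel=500, savings=400
Event 6 (deposit 350 to savings): savings: 400 + 350 = 750. Balances: payroll=800, travel=500, savings=750
Event 7 (withdraw 150 from savings): savings: 750 - 150 = 600. Balances: payroll=800, travel=500, savings=600

Final balance of payroll: 800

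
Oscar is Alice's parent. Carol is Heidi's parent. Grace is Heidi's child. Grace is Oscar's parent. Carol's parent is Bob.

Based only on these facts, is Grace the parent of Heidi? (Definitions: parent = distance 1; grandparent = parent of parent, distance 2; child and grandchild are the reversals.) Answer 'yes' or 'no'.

Reconstructing the parent chain from the given facts:
  Bob -> Carol -> Heidi -> Grace -> Oscar -> Alice
(each arrow means 'parent of the next')
Positions in the chain (0 = top):
  position of Bob: 0
  position of Carol: 1
  position of Heidi: 2
  position of Grace: 3
  position of Oscar: 4
  position of Alice: 5

Grace is at position 3, Heidi is at position 2; signed distance (j - i) = -1.
'parent' requires j - i = 1. Actual distance is -1, so the relation does NOT hold.

Answer: no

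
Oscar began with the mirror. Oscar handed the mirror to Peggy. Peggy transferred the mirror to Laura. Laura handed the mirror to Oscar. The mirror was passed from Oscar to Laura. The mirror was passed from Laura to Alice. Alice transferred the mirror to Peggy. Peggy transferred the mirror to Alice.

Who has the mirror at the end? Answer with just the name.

Tracking the mirror through each event:
Start: Oscar has the mirror.
After event 1: Peggy has the mirror.
After event 2: Laura has the mirror.
After event 3: Oscar has the mirror.
After event 4: Laura has the mirror.
After event 5: Alice has the mirror.
After event 6: Peggy has the mirror.
After event 7: Alice has the mirror.

Answer: Alice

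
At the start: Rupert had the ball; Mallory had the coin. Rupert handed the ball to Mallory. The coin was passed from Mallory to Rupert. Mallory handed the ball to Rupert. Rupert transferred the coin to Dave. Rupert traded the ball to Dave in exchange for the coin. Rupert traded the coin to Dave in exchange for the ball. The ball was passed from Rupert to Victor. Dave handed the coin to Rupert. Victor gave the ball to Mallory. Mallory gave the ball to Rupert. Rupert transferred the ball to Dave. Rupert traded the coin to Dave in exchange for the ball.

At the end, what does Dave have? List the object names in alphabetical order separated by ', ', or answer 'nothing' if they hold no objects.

Answer: coin

Derivation:
Tracking all object holders:
Start: ball:Rupert, coin:Mallory
Event 1 (give ball: Rupert -> Mallory). State: ball:Mallory, coin:Mallory
Event 2 (give coin: Mallory -> Rupert). State: ball:Mallory, coin:Rupert
Event 3 (give ball: Mallory -> Rupert). State: ball:Rupert, coin:Rupert
Event 4 (give coin: Rupert -> Dave). State: ball:Rupert, coin:Dave
Event 5 (swap ball<->coin: now ball:Dave, coin:Rupert). State: ball:Dave, coin:Rupert
Event 6 (swap coin<->ball: now coin:Dave, ball:Rupert). State: ball:Rupert, coin:Dave
Event 7 (give ball: Rupert -> Victor). State: ball:Victor, coin:Dave
Event 8 (give coin: Dave -> Rupert). State: ball:Victor, coin:Rupert
Event 9 (give ball: Victor -> Mallory). State: ball:Mallory, coin:Rupert
Event 10 (give ball: Mallory -> Rupert). State: ball:Rupert, coin:Rupert
Event 11 (give ball: Rupert -> Dave). State: ball:Dave, coin:Rupert
Event 12 (swap coin<->ball: now coin:Dave, ball:Rupert). State: ball:Rupert, coin:Dave

Final state: ball:Rupert, coin:Dave
Dave holds: coin.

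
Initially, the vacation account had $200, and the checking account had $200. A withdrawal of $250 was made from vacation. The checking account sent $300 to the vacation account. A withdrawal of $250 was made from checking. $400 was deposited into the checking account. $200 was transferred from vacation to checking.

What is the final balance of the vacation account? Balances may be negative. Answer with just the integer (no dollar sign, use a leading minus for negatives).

Tracking account balances step by step:
Start: vacation=200, checking=200
Event 1 (withdraw 250 from vacation): vacation: 200 - 250 = -50. Balances: vacation=-50, checking=200
Event 2 (transfer 300 checking -> vacation): checking: 200 - 300 = -100, vacation: -50 + 300 = 250. Balances: vacation=250, checking=-100
Event 3 (withdraw 250 from checking): checking: -100 - 250 = -350. Balances: vacation=250, checking=-350
Event 4 (deposit 400 to checking): checking: -350 + 400 = 50. Balances: vacation=250, checking=50
Event 5 (transfer 200 vacation -> checking): vacation: 250 - 200 = 50, checking: 50 + 200 = 250. Balances: vacation=50, checking=250

Final balance of vacation: 50

Answer: 50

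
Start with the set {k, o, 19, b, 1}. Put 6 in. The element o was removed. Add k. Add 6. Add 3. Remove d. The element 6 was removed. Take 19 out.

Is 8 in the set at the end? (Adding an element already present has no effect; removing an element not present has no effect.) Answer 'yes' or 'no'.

Tracking the set through each operation:
Start: {1, 19, b, k, o}
Event 1 (add 6): added. Set: {1, 19, 6, b, k, o}
Event 2 (remove o): removed. Set: {1, 19, 6, b, k}
Event 3 (add k): already present, no change. Set: {1, 19, 6, b, k}
Event 4 (add 6): already present, no change. Set: {1, 19, 6, b, k}
Event 5 (add 3): added. Set: {1, 19, 3, 6, b, k}
Event 6 (remove d): not present, no change. Set: {1, 19, 3, 6, b, k}
Event 7 (remove 6): removed. Set: {1, 19, 3, b, k}
Event 8 (remove 19): removed. Set: {1, 3, b, k}

Final set: {1, 3, b, k} (size 4)
8 is NOT in the final set.

Answer: no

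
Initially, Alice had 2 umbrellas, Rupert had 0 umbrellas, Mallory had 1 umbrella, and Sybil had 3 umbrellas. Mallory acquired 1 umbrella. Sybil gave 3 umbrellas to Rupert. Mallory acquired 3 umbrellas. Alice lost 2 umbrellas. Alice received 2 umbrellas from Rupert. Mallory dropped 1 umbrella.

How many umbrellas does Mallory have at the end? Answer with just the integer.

Answer: 4

Derivation:
Tracking counts step by step:
Start: Alice=2, Rupert=0, Mallory=1, Sybil=3
Event 1 (Mallory +1): Mallory: 1 -> 2. State: Alice=2, Rupert=0, Mallory=2, Sybil=3
Event 2 (Sybil -> Rupert, 3): Sybil: 3 -> 0, Rupert: 0 -> 3. State: Alice=2, Rupert=3, Mallory=2, Sybil=0
Event 3 (Mallory +3): Mallory: 2 -> 5. State: Alice=2, Rupert=3, Mallory=5, Sybil=0
Event 4 (Alice -2): Alice: 2 -> 0. State: Alice=0, Rupert=3, Mallory=5, Sybil=0
Event 5 (Rupert -> Alice, 2): Rupert: 3 -> 1, Alice: 0 -> 2. State: Alice=2, Rupert=1, Mallory=5, Sybil=0
Event 6 (Mallory -1): Mallory: 5 -> 4. State: Alice=2, Rupert=1, Mallory=4, Sybil=0

Mallory's final count: 4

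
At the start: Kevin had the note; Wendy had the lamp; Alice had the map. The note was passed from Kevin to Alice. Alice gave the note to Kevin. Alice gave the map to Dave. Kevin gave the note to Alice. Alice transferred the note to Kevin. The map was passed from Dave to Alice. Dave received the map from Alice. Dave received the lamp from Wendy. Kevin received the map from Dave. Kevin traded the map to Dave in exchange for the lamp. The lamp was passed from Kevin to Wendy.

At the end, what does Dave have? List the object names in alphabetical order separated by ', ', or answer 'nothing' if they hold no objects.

Tracking all object holders:
Start: note:Kevin, lamp:Wendy, map:Alice
Event 1 (give note: Kevin -> Alice). State: note:Alice, lamp:Wendy, map:Alice
Event 2 (give note: Alice -> Kevin). State: note:Kevin, lamp:Wendy, map:Alice
Event 3 (give map: Alice -> Dave). State: note:Kevin, lamp:Wendy, map:Dave
Event 4 (give note: Kevin -> Alice). State: note:Alice, lamp:Wendy, map:Dave
Event 5 (give note: Alice -> Kevin). State: note:Kevin, lamp:Wendy, map:Dave
Event 6 (give map: Dave -> Alice). State: note:Kevin, lamp:Wendy, map:Alice
Event 7 (give map: Alice -> Dave). State: note:Kevin, lamp:Wendy, map:Dave
Event 8 (give lamp: Wendy -> Dave). State: note:Kevin, lamp:Dave, map:Dave
Event 9 (give map: Dave -> Kevin). State: note:Kevin, lamp:Dave, map:Kevin
Event 10 (swap map<->lamp: now map:Dave, lamp:Kevin). State: note:Kevin, lamp:Kevin, map:Dave
Event 11 (give lamp: Kevin -> Wendy). State: note:Kevin, lamp:Wendy, map:Dave

Final state: note:Kevin, lamp:Wendy, map:Dave
Dave holds: map.

Answer: map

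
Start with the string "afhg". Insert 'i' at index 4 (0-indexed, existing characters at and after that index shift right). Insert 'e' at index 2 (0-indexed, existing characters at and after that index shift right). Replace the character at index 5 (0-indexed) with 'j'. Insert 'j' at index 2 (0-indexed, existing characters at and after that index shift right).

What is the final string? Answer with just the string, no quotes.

Applying each edit step by step:
Start: "afhg"
Op 1 (insert 'i' at idx 4): "afhg" -> "afhgi"
Op 2 (insert 'e' at idx 2): "afhgi" -> "afehgi"
Op 3 (replace idx 5: 'i' -> 'j'): "afehgi" -> "afehgj"
Op 4 (insert 'j' at idx 2): "afehgj" -> "afjehgj"

Answer: afjehgj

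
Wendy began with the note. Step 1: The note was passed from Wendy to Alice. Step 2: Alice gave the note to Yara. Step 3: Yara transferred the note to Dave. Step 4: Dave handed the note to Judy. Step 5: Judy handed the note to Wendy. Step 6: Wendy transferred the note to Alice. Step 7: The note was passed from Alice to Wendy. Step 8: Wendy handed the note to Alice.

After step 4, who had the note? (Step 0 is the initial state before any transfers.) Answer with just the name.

Tracking the note holder through step 4:
After step 0 (start): Wendy
After step 1: Alice
After step 2: Yara
After step 3: Dave
After step 4: Judy

At step 4, the holder is Judy.

Answer: Judy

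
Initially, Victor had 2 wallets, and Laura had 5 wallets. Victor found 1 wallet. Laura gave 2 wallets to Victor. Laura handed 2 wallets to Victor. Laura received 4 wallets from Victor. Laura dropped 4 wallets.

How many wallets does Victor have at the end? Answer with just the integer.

Tracking counts step by step:
Start: Victor=2, Laura=5
Event 1 (Victor +1): Victor: 2 -> 3. State: Victor=3, Laura=5
Event 2 (Laura -> Victor, 2): Laura: 5 -> 3, Victor: 3 -> 5. State: Victor=5, Laura=3
Event 3 (Laura -> Victor, 2): Laura: 3 -> 1, Victor: 5 -> 7. State: Victor=7, Laura=1
Event 4 (Victor -> Laura, 4): Victor: 7 -> 3, Laura: 1 -> 5. State: Victor=3, Laura=5
Event 5 (Laura -4): Laura: 5 -> 1. State: Victor=3, Laura=1

Victor's final count: 3

Answer: 3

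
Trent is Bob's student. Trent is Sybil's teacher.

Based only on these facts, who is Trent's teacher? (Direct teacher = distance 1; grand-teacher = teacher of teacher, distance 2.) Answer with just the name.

Answer: Bob

Derivation:
Reconstructing the teacher chain from the given facts:
  Bob -> Trent -> Sybil
(each arrow means 'teacher of the next')
Positions in the chain (0 = top):
  position of Bob: 0
  position of Trent: 1
  position of Sybil: 2

Trent is at position 1; the teacher is 1 step up the chain, i.e. position 0: Bob.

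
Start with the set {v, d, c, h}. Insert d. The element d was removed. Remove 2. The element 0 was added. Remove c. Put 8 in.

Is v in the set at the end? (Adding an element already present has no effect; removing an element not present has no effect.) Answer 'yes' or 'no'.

Tracking the set through each operation:
Start: {c, d, h, v}
Event 1 (add d): already present, no change. Set: {c, d, h, v}
Event 2 (remove d): removed. Set: {c, h, v}
Event 3 (remove 2): not present, no change. Set: {c, h, v}
Event 4 (add 0): added. Set: {0, c, h, v}
Event 5 (remove c): removed. Set: {0, h, v}
Event 6 (add 8): added. Set: {0, 8, h, v}

Final set: {0, 8, h, v} (size 4)
v is in the final set.

Answer: yes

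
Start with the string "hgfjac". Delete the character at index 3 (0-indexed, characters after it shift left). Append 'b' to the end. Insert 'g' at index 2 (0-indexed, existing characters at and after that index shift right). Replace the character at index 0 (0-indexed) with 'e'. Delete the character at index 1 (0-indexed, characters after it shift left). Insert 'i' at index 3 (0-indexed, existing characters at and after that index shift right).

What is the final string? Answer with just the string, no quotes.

Answer: egfiacb

Derivation:
Applying each edit step by step:
Start: "hgfjac"
Op 1 (delete idx 3 = 'j'): "hgfjac" -> "hgfac"
Op 2 (append 'b'): "hgfac" -> "hgfacb"
Op 3 (insert 'g' at idx 2): "hgfacb" -> "hggfacb"
Op 4 (replace idx 0: 'h' -> 'e'): "hggfacb" -> "eggfacb"
Op 5 (delete idx 1 = 'g'): "eggfacb" -> "egfacb"
Op 6 (insert 'i' at idx 3): "egfacb" -> "egfiacb"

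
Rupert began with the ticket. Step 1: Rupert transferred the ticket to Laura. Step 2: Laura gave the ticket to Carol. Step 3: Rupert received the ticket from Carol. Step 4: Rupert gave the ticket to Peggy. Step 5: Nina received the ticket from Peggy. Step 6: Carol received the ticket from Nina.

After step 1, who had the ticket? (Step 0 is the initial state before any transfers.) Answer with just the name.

Tracking the ticket holder through step 1:
After step 0 (start): Rupert
After step 1: Laura

At step 1, the holder is Laura.

Answer: Laura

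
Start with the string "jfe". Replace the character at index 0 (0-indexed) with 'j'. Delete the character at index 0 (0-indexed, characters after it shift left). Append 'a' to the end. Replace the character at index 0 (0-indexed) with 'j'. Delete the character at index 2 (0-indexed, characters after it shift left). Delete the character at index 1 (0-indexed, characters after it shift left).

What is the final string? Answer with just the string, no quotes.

Answer: j

Derivation:
Applying each edit step by step:
Start: "jfe"
Op 1 (replace idx 0: 'j' -> 'j'): "jfe" -> "jfe"
Op 2 (delete idx 0 = 'j'): "jfe" -> "fe"
Op 3 (append 'a'): "fe" -> "fea"
Op 4 (replace idx 0: 'f' -> 'j'): "fea" -> "jea"
Op 5 (delete idx 2 = 'a'): "jea" -> "je"
Op 6 (delete idx 1 = 'e'): "je" -> "j"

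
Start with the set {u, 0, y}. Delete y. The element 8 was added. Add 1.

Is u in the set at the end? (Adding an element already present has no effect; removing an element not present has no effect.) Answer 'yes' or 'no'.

Answer: yes

Derivation:
Tracking the set through each operation:
Start: {0, u, y}
Event 1 (remove y): removed. Set: {0, u}
Event 2 (add 8): added. Set: {0, 8, u}
Event 3 (add 1): added. Set: {0, 1, 8, u}

Final set: {0, 1, 8, u} (size 4)
u is in the final set.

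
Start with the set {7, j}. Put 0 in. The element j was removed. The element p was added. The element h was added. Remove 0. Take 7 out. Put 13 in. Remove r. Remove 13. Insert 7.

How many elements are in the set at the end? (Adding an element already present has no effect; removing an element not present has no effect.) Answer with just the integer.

Answer: 3

Derivation:
Tracking the set through each operation:
Start: {7, j}
Event 1 (add 0): added. Set: {0, 7, j}
Event 2 (remove j): removed. Set: {0, 7}
Event 3 (add p): added. Set: {0, 7, p}
Event 4 (add h): added. Set: {0, 7, h, p}
Event 5 (remove 0): removed. Set: {7, h, p}
Event 6 (remove 7): removed. Set: {h, p}
Event 7 (add 13): added. Set: {13, h, p}
Event 8 (remove r): not present, no change. Set: {13, h, p}
Event 9 (remove 13): removed. Set: {h, p}
Event 10 (add 7): added. Set: {7, h, p}

Final set: {7, h, p} (size 3)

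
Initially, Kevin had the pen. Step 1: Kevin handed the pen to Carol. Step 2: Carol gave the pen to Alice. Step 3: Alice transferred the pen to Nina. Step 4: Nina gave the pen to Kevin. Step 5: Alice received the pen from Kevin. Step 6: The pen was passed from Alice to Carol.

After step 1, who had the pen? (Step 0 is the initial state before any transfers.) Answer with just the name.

Answer: Carol

Derivation:
Tracking the pen holder through step 1:
After step 0 (start): Kevin
After step 1: Carol

At step 1, the holder is Carol.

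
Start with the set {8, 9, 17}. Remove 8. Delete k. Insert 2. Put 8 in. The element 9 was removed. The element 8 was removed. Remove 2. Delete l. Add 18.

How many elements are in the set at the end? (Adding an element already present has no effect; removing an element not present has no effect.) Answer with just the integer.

Answer: 2

Derivation:
Tracking the set through each operation:
Start: {17, 8, 9}
Event 1 (remove 8): removed. Set: {17, 9}
Event 2 (remove k): not present, no change. Set: {17, 9}
Event 3 (add 2): added. Set: {17, 2, 9}
Event 4 (add 8): added. Set: {17, 2, 8, 9}
Event 5 (remove 9): removed. Set: {17, 2, 8}
Event 6 (remove 8): removed. Set: {17, 2}
Event 7 (remove 2): removed. Set: {17}
Event 8 (remove l): not present, no change. Set: {17}
Event 9 (add 18): added. Set: {17, 18}

Final set: {17, 18} (size 2)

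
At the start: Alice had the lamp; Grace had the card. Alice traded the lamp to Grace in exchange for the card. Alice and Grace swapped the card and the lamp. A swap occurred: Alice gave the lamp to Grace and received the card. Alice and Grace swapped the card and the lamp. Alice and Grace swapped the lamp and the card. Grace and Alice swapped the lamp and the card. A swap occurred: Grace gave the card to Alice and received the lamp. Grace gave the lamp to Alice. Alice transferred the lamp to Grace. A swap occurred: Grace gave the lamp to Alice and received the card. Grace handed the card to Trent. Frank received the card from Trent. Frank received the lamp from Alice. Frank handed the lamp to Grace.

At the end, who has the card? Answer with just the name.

Tracking all object holders:
Start: lamp:Alice, card:Grace
Event 1 (swap lamp<->card: now lamp:Grace, card:Alice). State: lamp:Grace, card:Alice
Event 2 (swap card<->lamp: now card:Grace, lamp:Alice). State: lamp:Alice, card:Grace
Event 3 (swap lamp<->card: now lamp:Grace, card:Alice). State: lamp:Grace, card:Alice
Event 4 (swap card<->lamp: now card:Grace, lamp:Alice). State: lamp:Alice, card:Grace
Event 5 (swap lamp<->card: now lamp:Grace, card:Alice). State: lamp:Grace, card:Alice
Event 6 (swap lamp<->card: now lamp:Alice, card:Grace). State: lamp:Alice, card:Grace
Event 7 (swap card<->lamp: now card:Alice, lamp:Grace). State: lamp:Grace, card:Alice
Event 8 (give lamp: Grace -> Alice). State: lamp:Alice, card:Alice
Event 9 (give lamp: Alice -> Grace). State: lamp:Grace, card:Alice
Event 10 (swap lamp<->card: now lamp:Alice, card:Grace). State: lamp:Alice, card:Grace
Event 11 (give card: Grace -> Trent). State: lamp:Alice, card:Trent
Event 12 (give card: Trent -> Frank). State: lamp:Alice, card:Frank
Event 13 (give lamp: Alice -> Frank). State: lamp:Frank, card:Frank
Event 14 (give lamp: Frank -> Grace). State: lamp:Grace, card:Frank

Final state: lamp:Grace, card:Frank
The card is held by Frank.

Answer: Frank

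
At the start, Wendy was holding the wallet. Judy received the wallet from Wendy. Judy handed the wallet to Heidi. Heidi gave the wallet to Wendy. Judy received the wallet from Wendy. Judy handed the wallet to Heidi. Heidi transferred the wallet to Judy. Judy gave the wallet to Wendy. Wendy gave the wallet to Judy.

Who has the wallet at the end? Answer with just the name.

Answer: Judy

Derivation:
Tracking the wallet through each event:
Start: Wendy has the wallet.
After event 1: Judy has the wallet.
After event 2: Heidi has the wallet.
After event 3: Wendy has the wallet.
After event 4: Judy has the wallet.
After event 5: Heidi has the wallet.
After event 6: Judy has the wallet.
After event 7: Wendy has the wallet.
After event 8: Judy has the wallet.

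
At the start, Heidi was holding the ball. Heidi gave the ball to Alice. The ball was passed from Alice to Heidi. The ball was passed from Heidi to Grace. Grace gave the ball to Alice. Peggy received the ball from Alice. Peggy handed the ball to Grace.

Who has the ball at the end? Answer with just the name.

Answer: Grace

Derivation:
Tracking the ball through each event:
Start: Heidi has the ball.
After event 1: Alice has the ball.
After event 2: Heidi has the ball.
After event 3: Grace has the ball.
After event 4: Alice has the ball.
After event 5: Peggy has the ball.
After event 6: Grace has the ball.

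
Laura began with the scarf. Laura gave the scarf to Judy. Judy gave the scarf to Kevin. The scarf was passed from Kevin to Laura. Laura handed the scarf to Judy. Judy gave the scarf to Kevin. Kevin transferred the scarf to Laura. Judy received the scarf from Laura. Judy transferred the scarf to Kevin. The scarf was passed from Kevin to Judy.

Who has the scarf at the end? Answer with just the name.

Answer: Judy

Derivation:
Tracking the scarf through each event:
Start: Laura has the scarf.
After event 1: Judy has the scarf.
After event 2: Kevin has the scarf.
After event 3: Laura has the scarf.
After event 4: Judy has the scarf.
After event 5: Kevin has the scarf.
After event 6: Laura has the scarf.
After event 7: Judy has the scarf.
After event 8: Kevin has the scarf.
After event 9: Judy has the scarf.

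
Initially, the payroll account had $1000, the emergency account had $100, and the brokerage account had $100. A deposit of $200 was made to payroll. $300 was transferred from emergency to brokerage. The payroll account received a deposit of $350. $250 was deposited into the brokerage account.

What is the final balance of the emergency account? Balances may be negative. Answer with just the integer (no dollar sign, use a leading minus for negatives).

Answer: -200

Derivation:
Tracking account balances step by step:
Start: payroll=1000, emergency=100, brokerage=100
Event 1 (deposit 200 to payroll): payroll: 1000 + 200 = 1200. Balances: payroll=1200, emergency=100, brokerage=100
Event 2 (transfer 300 emergency -> brokerage): emergency: 100 - 300 = -200, brokerage: 100 + 300 = 400. Balances: payroll=1200, emergency=-200, brokerage=400
Event 3 (deposit 350 to payroll): payroll: 1200 + 350 = 1550. Balances: payroll=1550, emergency=-200, brokerage=400
Event 4 (deposit 250 to brokerage): brokerage: 400 + 250 = 650. Balances: payroll=1550, emergency=-200, brokerage=650

Final balance of emergency: -200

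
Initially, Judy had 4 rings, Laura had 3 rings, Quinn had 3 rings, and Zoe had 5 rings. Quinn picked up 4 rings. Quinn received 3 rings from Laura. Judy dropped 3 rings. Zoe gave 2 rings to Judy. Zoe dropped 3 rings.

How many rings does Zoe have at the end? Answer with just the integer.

Tracking counts step by step:
Start: Judy=4, Laura=3, Quinn=3, Zoe=5
Event 1 (Quinn +4): Quinn: 3 -> 7. State: Judy=4, Laura=3, Quinn=7, Zoe=5
Event 2 (Laura -> Quinn, 3): Laura: 3 -> 0, Quinn: 7 -> 10. State: Judy=4, Laura=0, Quinn=10, Zoe=5
Event 3 (Judy -3): Judy: 4 -> 1. State: Judy=1, Laura=0, Quinn=10, Zoe=5
Event 4 (Zoe -> Judy, 2): Zoe: 5 -> 3, Judy: 1 -> 3. State: Judy=3, Laura=0, Quinn=10, Zoe=3
Event 5 (Zoe -3): Zoe: 3 -> 0. State: Judy=3, Laura=0, Quinn=10, Zoe=0

Zoe's final count: 0

Answer: 0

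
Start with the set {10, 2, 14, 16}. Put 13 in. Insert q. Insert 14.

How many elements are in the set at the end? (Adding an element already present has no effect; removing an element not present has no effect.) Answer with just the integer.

Answer: 6

Derivation:
Tracking the set through each operation:
Start: {10, 14, 16, 2}
Event 1 (add 13): added. Set: {10, 13, 14, 16, 2}
Event 2 (add q): added. Set: {10, 13, 14, 16, 2, q}
Event 3 (add 14): already present, no change. Set: {10, 13, 14, 16, 2, q}

Final set: {10, 13, 14, 16, 2, q} (size 6)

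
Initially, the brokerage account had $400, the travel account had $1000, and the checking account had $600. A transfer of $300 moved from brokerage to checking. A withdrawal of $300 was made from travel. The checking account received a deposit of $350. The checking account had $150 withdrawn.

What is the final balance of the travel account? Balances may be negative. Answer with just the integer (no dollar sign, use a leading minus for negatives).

Answer: 700

Derivation:
Tracking account balances step by step:
Start: brokerage=400, travel=1000, checking=600
Event 1 (transfer 300 brokerage -> checking): brokerage: 400 - 300 = 100, checking: 600 + 300 = 900. Balances: brokerage=100, travel=1000, checking=900
Event 2 (withdraw 300 from travel): travel: 1000 - 300 = 700. Balances: brokerage=100, travel=700, checking=900
Event 3 (deposit 350 to checking): checking: 900 + 350 = 1250. Balances: brokerage=100, travel=700, checking=1250
Event 4 (withdraw 150 from checking): checking: 1250 - 150 = 1100. Balances: brokerage=100, travel=700, checking=1100

Final balance of travel: 700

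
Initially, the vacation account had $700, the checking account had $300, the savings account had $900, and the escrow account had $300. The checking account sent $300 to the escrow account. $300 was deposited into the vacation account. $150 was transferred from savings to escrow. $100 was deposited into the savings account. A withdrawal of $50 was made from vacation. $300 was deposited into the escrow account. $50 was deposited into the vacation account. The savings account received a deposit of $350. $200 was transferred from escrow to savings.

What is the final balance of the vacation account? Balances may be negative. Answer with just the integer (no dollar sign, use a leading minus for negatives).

Tracking account balances step by step:
Start: vacation=700, checking=300, savings=900, escrow=300
Event 1 (transfer 300 checking -> escrow): checking: 300 - 300 = 0, escrow: 300 + 300 = 600. Balances: vacation=700, checking=0, savings=900, escrow=600
Event 2 (deposit 300 to vacation): vacation: 700 + 300 = 1000. Balances: vacation=1000, checking=0, savings=900, escrow=600
Event 3 (transfer 150 savings -> escrow): savings: 900 - 150 = 750, escrow: 600 + 150 = 750. Balances: vacation=1000, checking=0, savings=750, escrow=750
Event 4 (deposit 100 to savings): savings: 750 + 100 = 850. Balances: vacation=1000, checking=0, savings=850, escrow=750
Event 5 (withdraw 50 from vacation): vacation: 1000 - 50 = 950. Balances: vacation=950, checking=0, savings=850, escrow=750
Event 6 (deposit 300 to escrow): escrow: 750 + 300 = 1050. Balances: vacation=950, checking=0, savings=850, escrow=1050
Event 7 (deposit 50 to vacation): vacation: 950 + 50 = 1000. Balances: vacation=1000, checking=0, savings=850, escrow=1050
Event 8 (deposit 350 to savings): savings: 850 + 350 = 1200. Balances: vacation=1000, checking=0, savings=1200, escrow=1050
Event 9 (transfer 200 escrow -> savings): escrow: 1050 - 200 = 850, savings: 1200 + 200 = 1400. Balances: vacation=1000, checking=0, savings=1400, escrow=850

Final balance of vacation: 1000

Answer: 1000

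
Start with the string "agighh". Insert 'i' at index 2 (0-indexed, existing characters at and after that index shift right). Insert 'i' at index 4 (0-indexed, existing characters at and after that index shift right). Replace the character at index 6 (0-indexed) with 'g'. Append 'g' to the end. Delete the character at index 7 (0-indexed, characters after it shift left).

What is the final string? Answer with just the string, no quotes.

Answer: agiiiggg

Derivation:
Applying each edit step by step:
Start: "agighh"
Op 1 (insert 'i' at idx 2): "agighh" -> "agiighh"
Op 2 (insert 'i' at idx 4): "agiighh" -> "agiiighh"
Op 3 (replace idx 6: 'h' -> 'g'): "agiiighh" -> "agiiiggh"
Op 4 (append 'g'): "agiiiggh" -> "agiiigghg"
Op 5 (delete idx 7 = 'h'): "agiiigghg" -> "agiiiggg"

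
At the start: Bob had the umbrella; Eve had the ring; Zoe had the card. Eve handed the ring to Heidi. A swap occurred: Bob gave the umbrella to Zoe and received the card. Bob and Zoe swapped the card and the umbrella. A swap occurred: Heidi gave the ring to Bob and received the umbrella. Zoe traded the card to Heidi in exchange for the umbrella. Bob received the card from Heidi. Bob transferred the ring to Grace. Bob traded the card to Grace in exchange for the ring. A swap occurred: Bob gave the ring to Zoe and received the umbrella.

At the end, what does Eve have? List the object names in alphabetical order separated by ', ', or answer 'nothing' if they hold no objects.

Tracking all object holders:
Start: umbrella:Bob, ring:Eve, card:Zoe
Event 1 (give ring: Eve -> Heidi). State: umbrella:Bob, ring:Heidi, card:Zoe
Event 2 (swap umbrella<->card: now umbrella:Zoe, card:Bob). State: umbrella:Zoe, ring:Heidi, card:Bob
Event 3 (swap card<->umbrella: now card:Zoe, umbrella:Bob). State: umbrella:Bob, ring:Heidi, card:Zoe
Event 4 (swap ring<->umbrella: now ring:Bob, umbrella:Heidi). State: umbrella:Heidi, ring:Bob, card:Zoe
Event 5 (swap card<->umbrella: now card:Heidi, umbrella:Zoe). State: umbrella:Zoe, ring:Bob, card:Heidi
Event 6 (give card: Heidi -> Bob). State: umbrella:Zoe, ring:Bob, card:Bob
Event 7 (give ring: Bob -> Grace). State: umbrella:Zoe, ring:Grace, card:Bob
Event 8 (swap card<->ring: now card:Grace, ring:Bob). State: umbrella:Zoe, ring:Bob, card:Grace
Event 9 (swap ring<->umbrella: now ring:Zoe, umbrella:Bob). State: umbrella:Bob, ring:Zoe, card:Grace

Final state: umbrella:Bob, ring:Zoe, card:Grace
Eve holds: (nothing).

Answer: nothing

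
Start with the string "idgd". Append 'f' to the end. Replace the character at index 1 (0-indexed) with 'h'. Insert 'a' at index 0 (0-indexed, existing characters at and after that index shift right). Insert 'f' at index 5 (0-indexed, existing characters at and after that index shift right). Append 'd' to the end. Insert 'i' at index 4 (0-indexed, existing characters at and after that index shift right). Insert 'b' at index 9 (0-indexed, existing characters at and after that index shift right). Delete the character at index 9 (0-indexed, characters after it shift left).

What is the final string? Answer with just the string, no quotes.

Applying each edit step by step:
Start: "idgd"
Op 1 (append 'f'): "idgd" -> "idgdf"
Op 2 (replace idx 1: 'd' -> 'h'): "idgdf" -> "ihgdf"
Op 3 (insert 'a' at idx 0): "ihgdf" -> "aihgdf"
Op 4 (insert 'f' at idx 5): "aihgdf" -> "aihgdff"
Op 5 (append 'd'): "aihgdff" -> "aihgdffd"
Op 6 (insert 'i' at idx 4): "aihgdffd" -> "aihgidffd"
Op 7 (insert 'b' at idx 9): "aihgidffd" -> "aihgidffdb"
Op 8 (delete idx 9 = 'b'): "aihgidffdb" -> "aihgidffd"

Answer: aihgidffd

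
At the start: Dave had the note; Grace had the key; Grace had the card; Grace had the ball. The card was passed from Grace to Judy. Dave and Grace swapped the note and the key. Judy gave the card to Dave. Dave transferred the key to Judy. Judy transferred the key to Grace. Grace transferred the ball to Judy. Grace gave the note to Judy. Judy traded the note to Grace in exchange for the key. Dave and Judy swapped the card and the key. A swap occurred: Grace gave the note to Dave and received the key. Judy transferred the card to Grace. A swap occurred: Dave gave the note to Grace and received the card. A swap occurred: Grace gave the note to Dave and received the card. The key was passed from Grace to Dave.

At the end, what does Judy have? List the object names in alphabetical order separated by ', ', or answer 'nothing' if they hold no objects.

Answer: ball

Derivation:
Tracking all object holders:
Start: note:Dave, key:Grace, card:Grace, ball:Grace
Event 1 (give card: Grace -> Judy). State: note:Dave, key:Grace, card:Judy, ball:Grace
Event 2 (swap note<->key: now note:Grace, key:Dave). State: note:Grace, key:Dave, card:Judy, ball:Grace
Event 3 (give card: Judy -> Dave). State: note:Grace, key:Dave, card:Dave, ball:Grace
Event 4 (give key: Dave -> Judy). State: note:Grace, key:Judy, card:Dave, ball:Grace
Event 5 (give key: Judy -> Grace). State: note:Grace, key:Grace, card:Dave, ball:Grace
Event 6 (give ball: Grace -> Judy). State: note:Grace, key:Grace, card:Dave, ball:Judy
Event 7 (give note: Grace -> Judy). State: note:Judy, key:Grace, card:Dave, ball:Judy
Event 8 (swap note<->key: now note:Grace, key:Judy). State: note:Grace, key:Judy, card:Dave, ball:Judy
Event 9 (swap card<->key: now card:Judy, key:Dave). State: note:Grace, key:Dave, card:Judy, ball:Judy
Event 10 (swap note<->key: now note:Dave, key:Grace). State: note:Dave, key:Grace, card:Judy, ball:Judy
Event 11 (give card: Judy -> Grace). State: note:Dave, key:Grace, card:Grace, ball:Judy
Event 12 (swap note<->card: now note:Grace, card:Dave). State: note:Grace, key:Grace, card:Dave, ball:Judy
Event 13 (swap note<->card: now note:Dave, card:Grace). State: note:Dave, key:Grace, card:Grace, ball:Judy
Event 14 (give key: Grace -> Dave). State: note:Dave, key:Dave, card:Grace, ball:Judy

Final state: note:Dave, key:Dave, card:Grace, ball:Judy
Judy holds: ball.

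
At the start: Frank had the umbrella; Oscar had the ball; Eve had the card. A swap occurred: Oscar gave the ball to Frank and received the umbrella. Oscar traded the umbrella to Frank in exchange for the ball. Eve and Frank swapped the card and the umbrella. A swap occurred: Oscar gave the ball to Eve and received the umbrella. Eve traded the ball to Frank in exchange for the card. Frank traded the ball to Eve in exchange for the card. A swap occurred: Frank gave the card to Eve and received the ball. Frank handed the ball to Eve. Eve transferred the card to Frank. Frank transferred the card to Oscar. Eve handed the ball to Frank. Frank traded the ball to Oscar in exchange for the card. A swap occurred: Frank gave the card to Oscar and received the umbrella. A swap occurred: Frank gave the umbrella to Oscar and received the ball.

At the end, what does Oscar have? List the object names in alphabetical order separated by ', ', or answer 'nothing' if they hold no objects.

Answer: card, umbrella

Derivation:
Tracking all object holders:
Start: umbrella:Frank, ball:Oscar, card:Eve
Event 1 (swap ball<->umbrella: now ball:Frank, umbrella:Oscar). State: umbrella:Oscar, ball:Frank, card:Eve
Event 2 (swap umbrella<->ball: now umbrella:Frank, ball:Oscar). State: umbrella:Frank, ball:Oscar, card:Eve
Event 3 (swap card<->umbrella: now card:Frank, umbrella:Eve). State: umbrella:Eve, ball:Oscar, card:Frank
Event 4 (swap ball<->umbrella: now ball:Eve, umbrella:Oscar). State: umbrella:Oscar, ball:Eve, card:Frank
Event 5 (swap ball<->card: now ball:Frank, card:Eve). State: umbrella:Oscar, ball:Frank, card:Eve
Event 6 (swap ball<->card: now ball:Eve, card:Frank). State: umbrella:Oscar, ball:Eve, card:Frank
Event 7 (swap card<->ball: now card:Eve, ball:Frank). State: umbrella:Oscar, ball:Frank, card:Eve
Event 8 (give ball: Frank -> Eve). State: umbrella:Oscar, ball:Eve, card:Eve
Event 9 (give card: Eve -> Frank). State: umbrella:Oscar, ball:Eve, card:Frank
Event 10 (give card: Frank -> Oscar). State: umbrella:Oscar, ball:Eve, card:Oscar
Event 11 (give ball: Eve -> Frank). State: umbrella:Oscar, ball:Frank, card:Oscar
Event 12 (swap ball<->card: now ball:Oscar, card:Frank). State: umbrella:Oscar, ball:Oscar, card:Frank
Event 13 (swap card<->umbrella: now card:Oscar, umbrella:Frank). State: umbrella:Frank, ball:Oscar, card:Oscar
Event 14 (swap umbrella<->ball: now umbrella:Oscar, ball:Frank). State: umbrella:Oscar, ball:Frank, card:Oscar

Final state: umbrella:Oscar, ball:Frank, card:Oscar
Oscar holds: card, umbrella.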